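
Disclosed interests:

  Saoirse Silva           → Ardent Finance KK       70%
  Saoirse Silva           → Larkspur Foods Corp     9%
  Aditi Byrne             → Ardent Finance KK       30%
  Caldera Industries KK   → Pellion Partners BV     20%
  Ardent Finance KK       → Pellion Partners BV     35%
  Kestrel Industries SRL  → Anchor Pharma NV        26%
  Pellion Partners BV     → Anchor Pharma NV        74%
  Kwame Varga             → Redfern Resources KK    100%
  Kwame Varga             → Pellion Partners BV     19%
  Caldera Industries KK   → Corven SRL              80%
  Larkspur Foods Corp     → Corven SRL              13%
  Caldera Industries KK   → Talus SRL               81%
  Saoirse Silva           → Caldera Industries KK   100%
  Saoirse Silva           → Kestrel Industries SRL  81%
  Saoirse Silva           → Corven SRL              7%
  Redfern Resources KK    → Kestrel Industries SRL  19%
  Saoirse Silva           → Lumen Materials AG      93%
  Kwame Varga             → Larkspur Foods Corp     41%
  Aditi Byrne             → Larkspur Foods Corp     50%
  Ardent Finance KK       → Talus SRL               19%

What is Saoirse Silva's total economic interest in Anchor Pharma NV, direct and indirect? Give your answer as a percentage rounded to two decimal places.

53.99%

Saoirse reaches Anchor along 3 paths.
Via Caldera → Pellion: 100% × 20% × 74% = 14.8%.
Via Ardent → Pellion: 70% × 35% × 74% = 18.13%.
Via Kestrel: 81% × 26% = 21.06%.
Total: 14.8% + 18.13% + 21.06% = 53.99%.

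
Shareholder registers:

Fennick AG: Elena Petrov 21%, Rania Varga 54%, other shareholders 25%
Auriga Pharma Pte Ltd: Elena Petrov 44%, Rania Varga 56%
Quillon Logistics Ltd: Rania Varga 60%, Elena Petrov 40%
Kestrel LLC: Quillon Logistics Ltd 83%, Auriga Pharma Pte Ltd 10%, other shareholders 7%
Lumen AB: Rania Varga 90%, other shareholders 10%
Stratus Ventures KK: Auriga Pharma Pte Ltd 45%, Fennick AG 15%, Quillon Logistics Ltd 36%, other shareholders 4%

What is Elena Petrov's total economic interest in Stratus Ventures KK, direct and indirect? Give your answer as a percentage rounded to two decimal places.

37.35%

Elena reaches Stratus along 3 paths.
Via Auriga: 44% × 45% = 19.8%.
Via Fennick: 21% × 15% = 3.15%.
Via Quillon: 40% × 36% = 14.4%.
Total: 19.8% + 3.15% + 14.4% = 37.35%.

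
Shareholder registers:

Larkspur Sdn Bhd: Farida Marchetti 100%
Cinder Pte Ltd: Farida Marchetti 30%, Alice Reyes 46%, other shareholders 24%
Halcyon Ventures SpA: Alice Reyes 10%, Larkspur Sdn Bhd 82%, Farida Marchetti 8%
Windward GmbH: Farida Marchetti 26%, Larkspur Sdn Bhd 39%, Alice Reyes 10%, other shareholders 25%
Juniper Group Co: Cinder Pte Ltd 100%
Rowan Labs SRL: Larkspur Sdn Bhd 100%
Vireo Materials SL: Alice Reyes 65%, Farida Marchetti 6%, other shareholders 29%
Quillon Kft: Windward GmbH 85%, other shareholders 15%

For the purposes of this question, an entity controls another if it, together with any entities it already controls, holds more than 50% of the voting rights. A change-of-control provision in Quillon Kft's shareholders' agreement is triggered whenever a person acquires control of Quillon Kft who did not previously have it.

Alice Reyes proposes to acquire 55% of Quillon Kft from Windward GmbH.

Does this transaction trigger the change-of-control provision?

Yes

The purchase adds only to Alice's holdings (Windward's stake shrinks), so Alice is the only person who could newly come to control Quillon.
Alice holds 65% of Vireo, so Alice controls Vireo.
Neither Alice nor any entity Alice controls holds any voting interest in Quillon.
So before the transaction, Alice does not control Quillon.
After the purchase, Alice holds 55% of Quillon directly, and Windward's stake falls to 30%.
Alice holds 55% of Quillon, so Alice controls Quillon.
Alice did not control Quillon before and does after, so the clause is triggered.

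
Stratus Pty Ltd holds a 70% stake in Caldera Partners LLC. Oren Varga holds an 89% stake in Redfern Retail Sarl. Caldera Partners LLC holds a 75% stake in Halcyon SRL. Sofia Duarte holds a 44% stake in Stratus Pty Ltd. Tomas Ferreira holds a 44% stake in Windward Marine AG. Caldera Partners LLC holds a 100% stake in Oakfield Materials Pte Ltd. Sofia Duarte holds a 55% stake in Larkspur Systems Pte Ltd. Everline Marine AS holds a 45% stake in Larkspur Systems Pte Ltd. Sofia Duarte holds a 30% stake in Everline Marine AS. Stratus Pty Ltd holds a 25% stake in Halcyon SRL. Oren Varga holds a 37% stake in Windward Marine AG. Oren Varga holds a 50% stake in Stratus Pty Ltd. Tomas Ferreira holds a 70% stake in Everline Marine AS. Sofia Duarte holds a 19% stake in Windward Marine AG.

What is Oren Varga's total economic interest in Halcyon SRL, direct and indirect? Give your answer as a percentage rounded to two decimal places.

Oren reaches Halcyon along 2 paths.
Via Stratus → Caldera: 50% × 70% × 75% = 26.25%.
Via Stratus: 50% × 25% = 12.5%.
Total: 26.25% + 12.5% = 38.75%.

38.75%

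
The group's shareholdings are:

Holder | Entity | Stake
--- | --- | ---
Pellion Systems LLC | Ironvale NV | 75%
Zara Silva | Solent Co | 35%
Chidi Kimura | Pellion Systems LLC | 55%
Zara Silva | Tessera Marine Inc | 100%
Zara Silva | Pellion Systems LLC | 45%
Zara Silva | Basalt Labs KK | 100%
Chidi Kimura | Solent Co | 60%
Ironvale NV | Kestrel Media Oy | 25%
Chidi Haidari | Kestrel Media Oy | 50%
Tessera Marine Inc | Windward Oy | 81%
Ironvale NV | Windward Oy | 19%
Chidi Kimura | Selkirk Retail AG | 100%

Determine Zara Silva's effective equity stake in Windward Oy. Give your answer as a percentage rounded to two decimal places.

87.41%

Zara reaches Windward along 2 paths.
Via Tessera: 100% × 81% = 81%.
Via Pellion → Ironvale: 45% × 75% × 19% = 6.4125%.
Total: 81% + 6.4125% = 87.4125%.
Rounded: 87.41%.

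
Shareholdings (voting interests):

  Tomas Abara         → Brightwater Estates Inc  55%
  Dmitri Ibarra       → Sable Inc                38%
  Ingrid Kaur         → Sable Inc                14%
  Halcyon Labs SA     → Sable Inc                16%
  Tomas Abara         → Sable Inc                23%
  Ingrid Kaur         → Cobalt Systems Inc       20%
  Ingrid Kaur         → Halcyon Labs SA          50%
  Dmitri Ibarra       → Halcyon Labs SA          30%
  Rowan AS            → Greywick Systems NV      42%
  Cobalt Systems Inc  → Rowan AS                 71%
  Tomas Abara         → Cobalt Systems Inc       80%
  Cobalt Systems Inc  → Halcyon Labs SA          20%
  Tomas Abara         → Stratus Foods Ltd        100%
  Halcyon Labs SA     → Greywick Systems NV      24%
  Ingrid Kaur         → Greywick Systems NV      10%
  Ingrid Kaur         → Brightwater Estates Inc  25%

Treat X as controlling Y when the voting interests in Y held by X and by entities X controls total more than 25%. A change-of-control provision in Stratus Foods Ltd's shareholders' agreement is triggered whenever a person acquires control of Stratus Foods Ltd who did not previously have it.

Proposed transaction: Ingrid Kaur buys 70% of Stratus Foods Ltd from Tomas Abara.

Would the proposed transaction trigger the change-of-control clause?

The purchase adds only to Ingrid's holdings (Tomas's stake shrinks), so Ingrid is the only person who could newly come to control Stratus.
Ingrid holds 50% of Halcyon, so Ingrid controls Halcyon.
Halcyon and Ingrid together hold 16% + 14% = 30% of Sable, so Ingrid controls Sable.
Halcyon and Ingrid together hold 24% + 10% = 34% of Greywick, so Ingrid controls Greywick.
Neither Ingrid nor any entity Ingrid controls holds any voting interest in Stratus.
So before the transaction, Ingrid does not control Stratus.
After the purchase, Ingrid holds 70% of Stratus directly, and Tomas's stake falls to 30%.
Ingrid holds 70% of Stratus, so Ingrid controls Stratus.
Ingrid did not control Stratus before and does after, so the clause is triggered.

Yes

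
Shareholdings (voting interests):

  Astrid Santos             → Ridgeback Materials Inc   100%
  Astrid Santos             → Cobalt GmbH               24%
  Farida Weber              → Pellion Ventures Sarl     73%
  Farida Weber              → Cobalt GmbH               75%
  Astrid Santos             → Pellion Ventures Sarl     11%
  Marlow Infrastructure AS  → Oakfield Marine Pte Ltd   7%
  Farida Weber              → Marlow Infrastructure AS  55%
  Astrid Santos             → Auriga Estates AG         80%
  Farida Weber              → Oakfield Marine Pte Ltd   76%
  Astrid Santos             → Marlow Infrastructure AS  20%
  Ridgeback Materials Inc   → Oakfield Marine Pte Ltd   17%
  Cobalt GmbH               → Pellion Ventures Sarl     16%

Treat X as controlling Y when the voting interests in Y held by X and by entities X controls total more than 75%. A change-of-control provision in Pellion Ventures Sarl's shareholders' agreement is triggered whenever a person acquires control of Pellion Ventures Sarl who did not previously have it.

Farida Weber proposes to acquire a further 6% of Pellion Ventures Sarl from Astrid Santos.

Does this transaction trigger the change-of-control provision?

The purchase adds only to Farida's holdings (Astrid's stake shrinks), so Farida is the only person who could newly come to control Pellion.
Farida holds 76% of Oakfield, so Farida controls Oakfield.
In Pellion, Farida's side holds only 73%, not > 75%.
So before the transaction, Farida does not control Pellion.
After the purchase, Farida's direct stake in Pellion rises to 73% + 6% = 79%, and Astrid's stake falls to 5%.
Farida holds 79% of Pellion, so Farida controls Pellion.
Farida did not control Pellion before and does after, so the clause is triggered.

Yes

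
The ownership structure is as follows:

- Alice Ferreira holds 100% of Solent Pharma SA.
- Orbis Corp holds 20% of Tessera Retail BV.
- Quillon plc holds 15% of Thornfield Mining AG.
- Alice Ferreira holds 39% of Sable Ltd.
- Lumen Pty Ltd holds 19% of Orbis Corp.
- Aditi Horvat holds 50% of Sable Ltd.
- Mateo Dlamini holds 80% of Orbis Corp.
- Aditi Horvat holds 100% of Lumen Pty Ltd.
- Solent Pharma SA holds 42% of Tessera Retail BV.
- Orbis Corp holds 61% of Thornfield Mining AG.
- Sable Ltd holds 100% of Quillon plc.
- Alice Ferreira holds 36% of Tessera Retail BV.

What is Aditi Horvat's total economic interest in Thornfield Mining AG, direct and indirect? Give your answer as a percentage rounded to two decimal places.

Aditi reaches Thornfield along 2 paths.
Via Lumen → Orbis: 100% × 19% × 61% = 11.59%.
Via Sable → Quillon: 50% × 100% × 15% = 7.5%.
Total: 11.59% + 7.5% = 19.09%.

19.09%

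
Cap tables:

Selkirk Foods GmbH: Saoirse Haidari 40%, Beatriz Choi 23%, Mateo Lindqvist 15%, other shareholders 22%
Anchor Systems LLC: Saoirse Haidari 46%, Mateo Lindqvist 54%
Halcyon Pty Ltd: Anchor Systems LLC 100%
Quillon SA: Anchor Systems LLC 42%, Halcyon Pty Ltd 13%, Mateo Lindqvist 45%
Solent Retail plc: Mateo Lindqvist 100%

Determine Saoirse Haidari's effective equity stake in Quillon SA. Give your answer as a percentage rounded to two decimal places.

Saoirse reaches Quillon along 2 paths.
Via Anchor: 46% × 42% = 19.32%.
Via Anchor → Halcyon: 46% × 100% × 13% = 5.98%.
Total: 19.32% + 5.98% = 25.3%.
Rounded: 25.30%.

25.30%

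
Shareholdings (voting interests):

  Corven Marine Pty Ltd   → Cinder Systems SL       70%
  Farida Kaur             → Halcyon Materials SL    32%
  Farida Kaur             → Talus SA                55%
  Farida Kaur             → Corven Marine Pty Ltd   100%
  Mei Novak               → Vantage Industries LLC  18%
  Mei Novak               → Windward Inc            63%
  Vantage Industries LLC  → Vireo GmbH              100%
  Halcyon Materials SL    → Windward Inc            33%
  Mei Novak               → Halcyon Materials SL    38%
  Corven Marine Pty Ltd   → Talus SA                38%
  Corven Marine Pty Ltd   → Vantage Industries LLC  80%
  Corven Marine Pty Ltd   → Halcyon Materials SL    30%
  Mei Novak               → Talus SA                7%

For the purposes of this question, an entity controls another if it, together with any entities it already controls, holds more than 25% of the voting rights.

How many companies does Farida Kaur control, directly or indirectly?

7

Farida holds 100% of Corven, so Farida controls Corven.
Farida and Corven together hold 32% + 30% = 62% of Halcyon, so Farida controls Halcyon.
Corven holds 80% of Vantage, so Farida controls Vantage.
Corven and Farida together hold 38% + 55% = 93% of Talus, so Farida controls Talus.
Corven holds 70% of Cinder, so Farida controls Cinder.
Vantage holds 100% of Vireo, so Farida controls Vireo.
Halcyon holds 33% of Windward, so Farida controls Windward.
Farida controls 7 companies.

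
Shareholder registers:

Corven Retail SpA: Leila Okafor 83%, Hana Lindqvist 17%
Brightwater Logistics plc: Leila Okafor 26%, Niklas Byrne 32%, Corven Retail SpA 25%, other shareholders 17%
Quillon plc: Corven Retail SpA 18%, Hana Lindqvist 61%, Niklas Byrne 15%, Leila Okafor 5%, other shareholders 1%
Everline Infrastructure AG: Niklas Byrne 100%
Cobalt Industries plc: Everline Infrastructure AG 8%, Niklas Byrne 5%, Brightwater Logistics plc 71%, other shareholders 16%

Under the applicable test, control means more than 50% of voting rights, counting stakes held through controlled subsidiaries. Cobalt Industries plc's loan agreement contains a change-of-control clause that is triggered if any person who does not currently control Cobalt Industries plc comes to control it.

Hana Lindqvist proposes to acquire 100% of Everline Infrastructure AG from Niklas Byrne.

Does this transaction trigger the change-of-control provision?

No

The purchase adds only to Hana's holdings (Niklas's stake shrinks), so Hana is the only person who could newly come to control Cobalt.
Hana holds 61% of Quillon, so Hana controls Quillon.
Neither Hana nor any entity Hana controls holds any voting interest in Cobalt.
So before the transaction, Hana does not control Cobalt.
After the purchase, Hana holds 100% of Everline directly, and Niklas's stake falls to 0%.
Hana holds 100% of Everline, so Hana controls Everline.
After the transaction, Hana's side holds 8% of Cobalt, not > 50%, so Hana still does not control Cobalt.
No new person acquires control, so the clause is not triggered.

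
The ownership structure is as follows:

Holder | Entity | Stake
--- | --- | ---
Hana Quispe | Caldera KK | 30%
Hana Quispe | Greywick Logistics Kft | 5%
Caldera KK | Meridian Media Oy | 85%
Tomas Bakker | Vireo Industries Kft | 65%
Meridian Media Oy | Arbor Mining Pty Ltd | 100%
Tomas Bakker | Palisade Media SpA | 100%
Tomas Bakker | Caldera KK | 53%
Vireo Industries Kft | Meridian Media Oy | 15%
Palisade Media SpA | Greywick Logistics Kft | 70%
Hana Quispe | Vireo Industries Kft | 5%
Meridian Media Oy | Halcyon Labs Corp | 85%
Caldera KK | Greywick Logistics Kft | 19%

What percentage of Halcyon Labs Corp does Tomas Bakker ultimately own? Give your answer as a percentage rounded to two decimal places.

Tomas reaches Halcyon along 2 paths.
Via Vireo → Meridian: 65% × 15% × 85% = 8.2875%.
Via Caldera → Meridian: 53% × 85% × 85% = 38.2925%.
Total: 8.2875% + 38.2925% = 46.58%.

46.58%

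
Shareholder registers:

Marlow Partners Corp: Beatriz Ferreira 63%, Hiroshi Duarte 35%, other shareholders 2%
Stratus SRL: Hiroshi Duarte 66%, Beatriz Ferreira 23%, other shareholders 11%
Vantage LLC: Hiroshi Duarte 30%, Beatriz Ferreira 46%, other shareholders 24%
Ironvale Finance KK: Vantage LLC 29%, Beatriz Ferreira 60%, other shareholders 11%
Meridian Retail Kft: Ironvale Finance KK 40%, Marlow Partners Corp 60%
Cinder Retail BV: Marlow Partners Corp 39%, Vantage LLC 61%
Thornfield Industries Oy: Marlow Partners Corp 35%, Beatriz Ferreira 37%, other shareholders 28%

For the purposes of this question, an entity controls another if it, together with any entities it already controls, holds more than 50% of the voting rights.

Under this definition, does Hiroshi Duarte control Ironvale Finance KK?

Hiroshi holds 66% of Stratus, so Hiroshi controls Stratus.
Neither Hiroshi nor any entity Hiroshi controls holds any voting interest in Ironvale.
So Hiroshi does not control Ironvale.

No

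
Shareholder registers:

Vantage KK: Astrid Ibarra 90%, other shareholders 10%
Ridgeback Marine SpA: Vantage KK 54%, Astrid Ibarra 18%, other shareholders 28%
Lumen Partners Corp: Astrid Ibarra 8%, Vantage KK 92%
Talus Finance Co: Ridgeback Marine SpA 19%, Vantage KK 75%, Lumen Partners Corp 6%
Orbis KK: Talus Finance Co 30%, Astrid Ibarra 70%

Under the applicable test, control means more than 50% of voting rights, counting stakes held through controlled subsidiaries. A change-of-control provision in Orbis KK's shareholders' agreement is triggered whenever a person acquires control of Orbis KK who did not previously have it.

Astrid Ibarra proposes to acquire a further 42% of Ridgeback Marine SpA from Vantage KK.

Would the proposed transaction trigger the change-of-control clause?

No

The purchase adds only to Astrid's holdings (Vantage's stake shrinks), so Astrid is the only person who could newly come to control Orbis.
Astrid holds 90% of Vantage, so Astrid controls Vantage.
Vantage and Astrid together hold 54% + 18% = 72% of Ridgeback, so Astrid controls Ridgeback.
Astrid and Vantage together hold 8% + 92% = 100% of Lumen, so Astrid controls Lumen.
Ridgeback and Vantage and Lumen together hold 19% + 75% + 6% = 100% of Talus, so Astrid controls Talus.
Talus and Astrid together hold 30% + 70% = 100% of Orbis, so Astrid controls Orbis.
So Astrid already controls Orbis before the transaction.
After the purchase, Astrid's direct stake in Ridgeback rises to 18% + 42% = 60%, and Vantage's stake falls to 12%.
Astrid controlled Orbis already, so this is not a new person acquiring control; every other person's position is unchanged or reduced.
No new person acquires control, so the clause is not triggered.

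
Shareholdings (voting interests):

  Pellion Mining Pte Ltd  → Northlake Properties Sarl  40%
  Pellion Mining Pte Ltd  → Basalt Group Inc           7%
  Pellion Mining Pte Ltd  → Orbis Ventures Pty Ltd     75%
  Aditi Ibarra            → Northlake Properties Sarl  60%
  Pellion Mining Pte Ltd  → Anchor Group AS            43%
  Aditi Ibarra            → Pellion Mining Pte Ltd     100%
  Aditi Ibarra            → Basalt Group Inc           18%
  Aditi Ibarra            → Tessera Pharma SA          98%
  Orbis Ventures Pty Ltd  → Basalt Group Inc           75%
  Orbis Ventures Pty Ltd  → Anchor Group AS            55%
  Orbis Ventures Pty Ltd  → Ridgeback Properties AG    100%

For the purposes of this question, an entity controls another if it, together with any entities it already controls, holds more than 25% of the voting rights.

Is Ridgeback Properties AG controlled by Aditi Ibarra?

Yes

Aditi holds 100% of Pellion, so Aditi controls Pellion.
Pellion holds 75% of Orbis, so Aditi controls Orbis.
Orbis holds 100% of Ridgeback, so Aditi controls Ridgeback.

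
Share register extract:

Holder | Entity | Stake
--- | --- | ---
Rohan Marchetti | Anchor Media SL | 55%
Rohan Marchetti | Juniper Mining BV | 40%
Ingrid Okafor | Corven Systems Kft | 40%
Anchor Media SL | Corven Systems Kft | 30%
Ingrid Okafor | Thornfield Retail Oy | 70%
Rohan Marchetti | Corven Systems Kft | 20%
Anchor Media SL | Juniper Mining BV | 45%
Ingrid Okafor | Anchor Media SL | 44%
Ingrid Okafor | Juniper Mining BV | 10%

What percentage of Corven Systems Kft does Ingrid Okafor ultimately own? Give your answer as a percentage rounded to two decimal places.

53.20%

Ingrid reaches Corven along 2 paths.
Direct stake: 40% = 40%.
Via Anchor: 44% × 30% = 13.2%.
Total: 40% + 13.2% = 53.2%.
Rounded: 53.20%.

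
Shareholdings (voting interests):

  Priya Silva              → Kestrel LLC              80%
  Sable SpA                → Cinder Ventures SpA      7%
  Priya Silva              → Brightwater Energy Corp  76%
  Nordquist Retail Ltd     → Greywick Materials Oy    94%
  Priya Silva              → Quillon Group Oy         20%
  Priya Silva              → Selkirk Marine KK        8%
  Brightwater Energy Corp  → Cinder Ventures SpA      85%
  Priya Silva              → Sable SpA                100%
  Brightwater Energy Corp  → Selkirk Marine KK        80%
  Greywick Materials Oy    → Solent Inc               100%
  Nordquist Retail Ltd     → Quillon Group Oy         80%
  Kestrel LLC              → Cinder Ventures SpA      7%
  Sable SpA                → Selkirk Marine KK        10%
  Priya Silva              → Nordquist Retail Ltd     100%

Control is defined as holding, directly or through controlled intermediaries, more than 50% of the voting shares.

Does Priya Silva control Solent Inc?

Yes

Priya holds 100% of Nordquist, so Priya controls Nordquist.
Nordquist holds 94% of Greywick, so Priya controls Greywick.
Greywick holds 100% of Solent, so Priya controls Solent.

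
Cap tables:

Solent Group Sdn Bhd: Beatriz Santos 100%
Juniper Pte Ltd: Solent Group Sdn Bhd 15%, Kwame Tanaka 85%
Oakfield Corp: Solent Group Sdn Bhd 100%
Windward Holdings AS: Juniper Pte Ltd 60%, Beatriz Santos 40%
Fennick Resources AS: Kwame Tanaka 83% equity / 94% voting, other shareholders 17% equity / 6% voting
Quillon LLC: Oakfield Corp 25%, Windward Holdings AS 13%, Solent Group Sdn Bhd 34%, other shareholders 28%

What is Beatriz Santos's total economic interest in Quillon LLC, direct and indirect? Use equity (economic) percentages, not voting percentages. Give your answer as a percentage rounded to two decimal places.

Beatriz reaches Quillon along 4 paths.
Via Solent → Oakfield: 100% × 100% × 25% = 25%.
Via Solent → Juniper → Windward: 100% × 15% × 60% × 13% = 1.17%.
Via Windward: 40% × 13% = 5.2%.
Via Solent: 100% × 34% = 34%.
Total: 25% + 1.17% + 5.2% + 34% = 65.37%.

65.37%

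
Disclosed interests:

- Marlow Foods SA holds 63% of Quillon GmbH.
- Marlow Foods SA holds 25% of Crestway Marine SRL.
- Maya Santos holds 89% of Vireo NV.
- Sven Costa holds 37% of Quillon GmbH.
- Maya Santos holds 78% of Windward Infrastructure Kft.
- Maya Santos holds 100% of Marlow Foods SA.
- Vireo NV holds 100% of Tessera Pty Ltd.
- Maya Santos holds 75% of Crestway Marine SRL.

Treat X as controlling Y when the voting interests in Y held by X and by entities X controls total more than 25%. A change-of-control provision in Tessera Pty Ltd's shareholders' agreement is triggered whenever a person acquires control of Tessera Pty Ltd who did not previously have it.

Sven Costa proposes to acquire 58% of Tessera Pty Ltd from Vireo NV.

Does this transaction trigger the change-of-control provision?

Yes

The purchase adds only to Sven's holdings (Vireo's stake shrinks), so Sven is the only person who could newly come to control Tessera.
Sven holds 37% of Quillon, so Sven controls Quillon.
Neither Sven nor any entity Sven controls holds any voting interest in Tessera.
So before the transaction, Sven does not control Tessera.
After the purchase, Sven holds 58% of Tessera directly, and Vireo's stake falls to 42%.
Sven holds 58% of Tessera, so Sven controls Tessera.
Sven did not control Tessera before and does after, so the clause is triggered.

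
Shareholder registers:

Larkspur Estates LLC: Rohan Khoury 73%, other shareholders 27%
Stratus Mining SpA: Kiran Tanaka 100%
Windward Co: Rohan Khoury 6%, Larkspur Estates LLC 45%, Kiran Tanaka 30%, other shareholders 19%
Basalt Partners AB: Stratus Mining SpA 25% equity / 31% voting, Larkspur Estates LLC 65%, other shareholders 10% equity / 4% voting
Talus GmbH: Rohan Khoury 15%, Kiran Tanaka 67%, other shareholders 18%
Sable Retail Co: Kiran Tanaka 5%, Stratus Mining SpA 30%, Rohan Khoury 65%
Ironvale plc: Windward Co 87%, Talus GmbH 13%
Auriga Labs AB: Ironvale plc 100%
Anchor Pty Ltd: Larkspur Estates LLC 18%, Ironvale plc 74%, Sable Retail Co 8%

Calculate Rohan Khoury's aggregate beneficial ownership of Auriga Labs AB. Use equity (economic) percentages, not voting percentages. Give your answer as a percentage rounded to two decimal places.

35.75%

Rohan reaches Auriga along 3 paths.
Via Windward → Ironvale: 6% × 87% × 100% = 5.22%.
Via Larkspur → Windward → Ironvale: 73% × 45% × 87% × 100% = 28.5795%.
Via Talus → Ironvale: 15% × 13% × 100% = 1.95%.
Total: 5.22% + 28.5795% + 1.95% = 35.7495%.
Rounded: 35.75%.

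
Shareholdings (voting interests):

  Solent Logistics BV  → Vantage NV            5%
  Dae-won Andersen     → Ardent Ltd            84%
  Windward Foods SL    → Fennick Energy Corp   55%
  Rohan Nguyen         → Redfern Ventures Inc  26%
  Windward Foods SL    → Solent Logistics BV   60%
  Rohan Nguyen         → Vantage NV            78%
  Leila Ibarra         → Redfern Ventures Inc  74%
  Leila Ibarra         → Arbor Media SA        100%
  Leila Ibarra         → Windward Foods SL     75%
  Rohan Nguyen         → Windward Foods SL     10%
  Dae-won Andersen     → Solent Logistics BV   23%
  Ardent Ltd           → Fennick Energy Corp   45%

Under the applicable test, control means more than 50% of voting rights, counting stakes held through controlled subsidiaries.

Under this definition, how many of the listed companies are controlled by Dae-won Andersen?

1

Dae-won holds 84% of Ardent, so Dae-won controls Ardent.
No other company's threshold is met.
Dae-won controls 1 company.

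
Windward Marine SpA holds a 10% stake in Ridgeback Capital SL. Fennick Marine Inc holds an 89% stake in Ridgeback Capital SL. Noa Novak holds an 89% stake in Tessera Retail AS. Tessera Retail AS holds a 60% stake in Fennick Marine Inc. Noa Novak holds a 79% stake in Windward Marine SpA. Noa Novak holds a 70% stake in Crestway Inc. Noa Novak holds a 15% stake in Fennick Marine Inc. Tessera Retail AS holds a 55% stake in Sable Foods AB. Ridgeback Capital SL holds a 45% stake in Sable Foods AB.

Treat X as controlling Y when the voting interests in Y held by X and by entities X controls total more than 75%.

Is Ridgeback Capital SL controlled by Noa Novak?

No

Noa holds 89% of Tessera, so Noa controls Tessera.
Noa holds 79% of Windward, so Noa controls Windward.
In Ridgeback, Noa's side holds only 10%, not > 75%.
So Noa does not control Ridgeback.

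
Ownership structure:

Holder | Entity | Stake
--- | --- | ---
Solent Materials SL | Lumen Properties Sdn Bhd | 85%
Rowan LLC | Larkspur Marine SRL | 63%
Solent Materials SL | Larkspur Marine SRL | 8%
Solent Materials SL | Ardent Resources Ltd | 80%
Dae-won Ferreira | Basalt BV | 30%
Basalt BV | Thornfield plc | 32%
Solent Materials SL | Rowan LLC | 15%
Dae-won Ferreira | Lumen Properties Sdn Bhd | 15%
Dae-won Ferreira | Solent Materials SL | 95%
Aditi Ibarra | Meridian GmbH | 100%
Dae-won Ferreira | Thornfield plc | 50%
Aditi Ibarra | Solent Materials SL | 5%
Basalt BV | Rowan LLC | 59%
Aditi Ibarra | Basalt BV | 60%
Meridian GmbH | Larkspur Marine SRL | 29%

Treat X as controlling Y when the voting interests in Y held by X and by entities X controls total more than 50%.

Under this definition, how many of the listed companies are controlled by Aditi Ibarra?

Aditi holds 60% of Basalt, so Aditi controls Basalt.
Aditi holds 100% of Meridian, so Aditi controls Meridian.
Basalt holds 59% of Rowan, so Aditi controls Rowan.
Rowan and Meridian together hold 63% + 29% = 92% of Larkspur, so Aditi controls Larkspur.
No other company's threshold is met.
Aditi controls 4 companies.

4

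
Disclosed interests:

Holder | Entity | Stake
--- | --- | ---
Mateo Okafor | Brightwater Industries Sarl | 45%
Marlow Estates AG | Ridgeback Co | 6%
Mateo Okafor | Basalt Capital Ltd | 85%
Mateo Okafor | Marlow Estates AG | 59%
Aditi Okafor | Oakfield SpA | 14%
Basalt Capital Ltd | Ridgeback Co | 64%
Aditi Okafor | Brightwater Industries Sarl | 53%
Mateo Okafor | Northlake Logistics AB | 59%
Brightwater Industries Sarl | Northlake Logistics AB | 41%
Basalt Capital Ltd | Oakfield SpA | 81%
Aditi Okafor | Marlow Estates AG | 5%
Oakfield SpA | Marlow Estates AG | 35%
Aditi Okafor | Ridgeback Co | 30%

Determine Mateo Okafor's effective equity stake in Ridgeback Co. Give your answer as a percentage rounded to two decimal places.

59.39%

Mateo reaches Ridgeback along 3 paths.
Via Basalt: 85% × 64% = 54.4%.
Via Basalt → Oakfield → Marlow: 85% × 81% × 35% × 6% = 1.44585%.
Via Marlow: 59% × 6% = 3.54%.
Total: 54.4% + 1.44585% + 3.54% = 59.38585%.
Rounded: 59.39%.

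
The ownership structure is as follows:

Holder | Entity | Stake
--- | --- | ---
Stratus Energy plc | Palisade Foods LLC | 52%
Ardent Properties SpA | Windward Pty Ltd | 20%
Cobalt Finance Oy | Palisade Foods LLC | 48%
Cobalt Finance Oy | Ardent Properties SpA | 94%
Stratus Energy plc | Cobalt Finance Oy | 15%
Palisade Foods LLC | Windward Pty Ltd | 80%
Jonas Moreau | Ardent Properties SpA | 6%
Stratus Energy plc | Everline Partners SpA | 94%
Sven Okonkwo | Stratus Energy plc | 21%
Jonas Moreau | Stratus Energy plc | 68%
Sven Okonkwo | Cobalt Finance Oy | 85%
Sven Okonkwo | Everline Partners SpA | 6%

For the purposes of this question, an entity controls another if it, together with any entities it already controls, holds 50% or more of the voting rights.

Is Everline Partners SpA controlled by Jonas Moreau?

Jonas holds 68% of Stratus, so Jonas controls Stratus.
Stratus holds 94% of Everline, so Jonas controls Everline.

Yes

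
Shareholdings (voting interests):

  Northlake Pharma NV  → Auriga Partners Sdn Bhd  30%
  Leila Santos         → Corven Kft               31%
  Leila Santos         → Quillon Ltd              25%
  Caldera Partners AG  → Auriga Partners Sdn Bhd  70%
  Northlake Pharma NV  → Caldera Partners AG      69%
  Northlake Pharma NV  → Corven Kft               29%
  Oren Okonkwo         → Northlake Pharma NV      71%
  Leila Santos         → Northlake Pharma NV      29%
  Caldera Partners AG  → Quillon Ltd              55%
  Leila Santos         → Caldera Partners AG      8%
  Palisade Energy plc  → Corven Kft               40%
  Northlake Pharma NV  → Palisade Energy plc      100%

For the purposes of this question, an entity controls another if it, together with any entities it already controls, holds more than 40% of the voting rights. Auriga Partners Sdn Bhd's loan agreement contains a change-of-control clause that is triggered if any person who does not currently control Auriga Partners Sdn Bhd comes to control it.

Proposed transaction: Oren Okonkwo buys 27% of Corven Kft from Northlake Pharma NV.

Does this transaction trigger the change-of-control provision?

No

The purchase adds only to Oren's holdings (Northlake's stake shrinks), so Oren is the only person who could newly come to control Auriga.
Oren holds 71% of Northlake, so Oren controls Northlake.
Northlake holds 69% of Caldera, so Oren controls Caldera.
Caldera and Northlake together hold 70% + 30% = 100% of Auriga, so Oren controls Auriga.
So Oren already controls Auriga before the transaction.
After the purchase, Oren holds 27% of Corven directly, and Northlake's stake falls to 2%.
Oren controlled Auriga already, so this is not a new person acquiring control; every other person's position is unchanged or reduced.
No new person acquires control, so the clause is not triggered.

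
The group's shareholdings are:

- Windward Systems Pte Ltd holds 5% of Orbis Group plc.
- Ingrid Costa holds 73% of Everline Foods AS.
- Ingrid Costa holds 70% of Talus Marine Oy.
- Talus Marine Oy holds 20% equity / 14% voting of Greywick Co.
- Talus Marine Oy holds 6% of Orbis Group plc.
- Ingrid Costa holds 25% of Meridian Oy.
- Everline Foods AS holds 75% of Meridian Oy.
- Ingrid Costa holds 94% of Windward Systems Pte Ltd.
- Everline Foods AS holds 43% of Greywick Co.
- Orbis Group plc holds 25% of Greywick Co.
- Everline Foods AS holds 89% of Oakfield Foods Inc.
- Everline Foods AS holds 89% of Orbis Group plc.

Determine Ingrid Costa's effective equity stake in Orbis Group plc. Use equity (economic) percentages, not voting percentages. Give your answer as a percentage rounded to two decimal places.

Ingrid reaches Orbis along 3 paths.
Via Everline: 73% × 89% = 64.97%.
Via Windward: 94% × 5% = 4.7%.
Via Talus: 70% × 6% = 4.2%.
Total: 64.97% + 4.7% + 4.2% = 73.87%.

73.87%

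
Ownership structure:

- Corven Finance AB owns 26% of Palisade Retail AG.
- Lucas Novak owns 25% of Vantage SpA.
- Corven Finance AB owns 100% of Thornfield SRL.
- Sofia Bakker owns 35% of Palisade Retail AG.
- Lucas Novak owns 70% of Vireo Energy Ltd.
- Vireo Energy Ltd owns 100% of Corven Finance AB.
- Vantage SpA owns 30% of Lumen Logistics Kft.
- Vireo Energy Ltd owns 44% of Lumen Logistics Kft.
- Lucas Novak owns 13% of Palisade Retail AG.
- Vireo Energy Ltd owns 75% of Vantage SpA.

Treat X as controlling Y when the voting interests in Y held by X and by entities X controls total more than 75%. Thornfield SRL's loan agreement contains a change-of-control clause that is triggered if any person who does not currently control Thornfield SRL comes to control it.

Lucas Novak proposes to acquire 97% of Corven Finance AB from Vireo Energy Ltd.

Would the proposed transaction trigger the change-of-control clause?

Yes

The purchase adds only to Lucas's holdings (Vireo's stake shrinks), so Lucas is the only person who could newly come to control Thornfield.
Lucas's largest direct stake is 70% in Vireo, which does not meet the threshold, so Lucas controls no company.
Neither Lucas nor any entity Lucas controls holds any voting interest in Thornfield.
So before the transaction, Lucas does not control Thornfield.
After the purchase, Lucas holds 97% of Corven directly, and Vireo's stake falls to 3%.
Lucas holds 97% of Corven, so Lucas controls Corven.
Corven holds 100% of Thornfield, so Lucas controls Thornfield.
Lucas did not control Thornfield before and does after, so the clause is triggered.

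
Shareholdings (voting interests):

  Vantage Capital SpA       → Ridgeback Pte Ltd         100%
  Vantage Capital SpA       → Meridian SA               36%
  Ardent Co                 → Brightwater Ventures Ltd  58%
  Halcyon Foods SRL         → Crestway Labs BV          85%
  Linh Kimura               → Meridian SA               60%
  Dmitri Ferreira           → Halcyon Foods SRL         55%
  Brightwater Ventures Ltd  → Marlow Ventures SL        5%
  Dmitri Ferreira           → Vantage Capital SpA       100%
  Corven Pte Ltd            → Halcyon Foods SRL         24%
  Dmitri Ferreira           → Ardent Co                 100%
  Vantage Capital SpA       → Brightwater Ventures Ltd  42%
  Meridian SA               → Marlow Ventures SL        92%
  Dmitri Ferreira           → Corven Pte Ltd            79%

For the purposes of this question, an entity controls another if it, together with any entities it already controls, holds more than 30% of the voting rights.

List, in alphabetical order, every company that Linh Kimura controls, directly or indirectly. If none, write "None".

Linh holds 60% of Meridian, so Linh controls Meridian.
Meridian holds 92% of Marlow, so Linh controls Marlow.
No other company's threshold is met.

Marlow Ventures SL, Meridian SA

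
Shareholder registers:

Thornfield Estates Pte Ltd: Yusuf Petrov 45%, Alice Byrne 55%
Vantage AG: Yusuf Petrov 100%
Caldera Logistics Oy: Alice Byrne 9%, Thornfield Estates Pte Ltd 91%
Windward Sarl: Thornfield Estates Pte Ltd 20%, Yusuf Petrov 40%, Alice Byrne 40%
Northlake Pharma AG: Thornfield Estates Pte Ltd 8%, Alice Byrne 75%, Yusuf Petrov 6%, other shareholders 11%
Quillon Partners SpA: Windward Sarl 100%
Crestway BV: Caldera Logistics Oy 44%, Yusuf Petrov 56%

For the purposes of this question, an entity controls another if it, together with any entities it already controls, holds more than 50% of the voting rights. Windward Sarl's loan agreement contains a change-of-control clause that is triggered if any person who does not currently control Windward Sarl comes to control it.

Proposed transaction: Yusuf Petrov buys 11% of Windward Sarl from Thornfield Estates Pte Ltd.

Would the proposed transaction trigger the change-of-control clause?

Yes

The purchase adds only to Yusuf's holdings (Thornfield's stake shrinks), so Yusuf is the only person who could newly come to control Windward.
Yusuf holds 100% of Vantage, so Yusuf controls Vantage.
Yusuf holds 56% of Crestway, so Yusuf controls Crestway.
In Windward, Yusuf's side holds only 40%, not > 50%.
So before the transaction, Yusuf does not control Windward.
After the purchase, Yusuf's direct stake in Windward rises to 40% + 11% = 51%, and Thornfield's stake falls to 9%.
Yusuf holds 51% of Windward, so Yusuf controls Windward.
Yusuf did not control Windward before and does after, so the clause is triggered.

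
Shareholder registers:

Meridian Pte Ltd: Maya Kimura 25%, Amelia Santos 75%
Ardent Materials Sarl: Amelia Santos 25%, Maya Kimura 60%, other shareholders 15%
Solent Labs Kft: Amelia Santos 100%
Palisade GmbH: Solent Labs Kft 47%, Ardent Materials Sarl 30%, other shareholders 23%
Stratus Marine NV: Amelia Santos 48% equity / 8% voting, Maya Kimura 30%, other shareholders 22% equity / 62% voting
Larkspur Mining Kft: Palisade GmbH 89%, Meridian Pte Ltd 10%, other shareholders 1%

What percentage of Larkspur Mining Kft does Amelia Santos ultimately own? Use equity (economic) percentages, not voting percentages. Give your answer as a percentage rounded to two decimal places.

56.01%

Amelia reaches Larkspur along 3 paths.
Via Solent → Palisade: 100% × 47% × 89% = 41.83%.
Via Ardent → Palisade: 25% × 30% × 89% = 6.675%.
Via Meridian: 75% × 10% = 7.5%.
Total: 41.83% + 6.675% + 7.5% = 56.005%.
Rounded: 56.01%.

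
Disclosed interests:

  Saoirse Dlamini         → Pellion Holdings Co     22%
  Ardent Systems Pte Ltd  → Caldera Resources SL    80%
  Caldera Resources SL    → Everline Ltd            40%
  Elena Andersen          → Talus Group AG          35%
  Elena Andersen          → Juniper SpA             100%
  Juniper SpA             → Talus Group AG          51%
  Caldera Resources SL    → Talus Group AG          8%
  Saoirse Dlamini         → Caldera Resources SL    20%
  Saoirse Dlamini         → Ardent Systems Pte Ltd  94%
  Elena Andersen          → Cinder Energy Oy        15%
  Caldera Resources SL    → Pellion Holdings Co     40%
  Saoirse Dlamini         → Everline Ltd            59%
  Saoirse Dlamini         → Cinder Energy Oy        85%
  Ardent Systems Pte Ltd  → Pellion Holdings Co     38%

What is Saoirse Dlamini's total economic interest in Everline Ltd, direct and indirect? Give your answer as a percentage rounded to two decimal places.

Saoirse reaches Everline along 3 paths.
Direct stake: 59% = 59%.
Via Ardent → Caldera: 94% × 80% × 40% = 30.08%.
Via Caldera: 20% × 40% = 8%.
Total: 59% + 30.08% + 8% = 97.08%.

97.08%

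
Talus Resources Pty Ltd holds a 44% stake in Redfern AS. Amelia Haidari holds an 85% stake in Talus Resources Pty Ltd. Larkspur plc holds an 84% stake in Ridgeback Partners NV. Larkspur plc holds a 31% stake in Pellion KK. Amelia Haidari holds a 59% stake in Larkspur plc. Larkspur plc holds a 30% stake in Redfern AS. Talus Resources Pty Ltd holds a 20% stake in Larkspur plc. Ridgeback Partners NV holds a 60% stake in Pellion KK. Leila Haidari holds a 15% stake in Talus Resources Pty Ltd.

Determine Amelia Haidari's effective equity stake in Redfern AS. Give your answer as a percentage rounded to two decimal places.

60.20%

Amelia reaches Redfern along 3 paths.
Via Talus → Larkspur: 85% × 20% × 30% = 5.1%.
Via Larkspur: 59% × 30% = 17.7%.
Via Talus: 85% × 44% = 37.4%.
Total: 5.1% + 17.7% + 37.4% = 60.2%.
Rounded: 60.20%.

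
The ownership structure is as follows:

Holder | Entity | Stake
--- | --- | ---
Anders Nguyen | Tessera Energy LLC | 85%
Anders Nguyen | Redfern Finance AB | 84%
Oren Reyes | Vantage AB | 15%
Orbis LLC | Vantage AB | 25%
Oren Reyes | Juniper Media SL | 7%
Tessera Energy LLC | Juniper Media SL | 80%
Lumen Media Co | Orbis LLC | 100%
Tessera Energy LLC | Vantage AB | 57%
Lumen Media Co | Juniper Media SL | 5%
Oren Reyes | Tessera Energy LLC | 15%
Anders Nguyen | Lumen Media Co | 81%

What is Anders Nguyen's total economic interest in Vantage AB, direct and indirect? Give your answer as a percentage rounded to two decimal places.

68.70%

Anders reaches Vantage along 2 paths.
Via Tessera: 85% × 57% = 48.45%.
Via Lumen → Orbis: 81% × 100% × 25% = 20.25%.
Total: 48.45% + 20.25% = 68.7%.
Rounded: 68.70%.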